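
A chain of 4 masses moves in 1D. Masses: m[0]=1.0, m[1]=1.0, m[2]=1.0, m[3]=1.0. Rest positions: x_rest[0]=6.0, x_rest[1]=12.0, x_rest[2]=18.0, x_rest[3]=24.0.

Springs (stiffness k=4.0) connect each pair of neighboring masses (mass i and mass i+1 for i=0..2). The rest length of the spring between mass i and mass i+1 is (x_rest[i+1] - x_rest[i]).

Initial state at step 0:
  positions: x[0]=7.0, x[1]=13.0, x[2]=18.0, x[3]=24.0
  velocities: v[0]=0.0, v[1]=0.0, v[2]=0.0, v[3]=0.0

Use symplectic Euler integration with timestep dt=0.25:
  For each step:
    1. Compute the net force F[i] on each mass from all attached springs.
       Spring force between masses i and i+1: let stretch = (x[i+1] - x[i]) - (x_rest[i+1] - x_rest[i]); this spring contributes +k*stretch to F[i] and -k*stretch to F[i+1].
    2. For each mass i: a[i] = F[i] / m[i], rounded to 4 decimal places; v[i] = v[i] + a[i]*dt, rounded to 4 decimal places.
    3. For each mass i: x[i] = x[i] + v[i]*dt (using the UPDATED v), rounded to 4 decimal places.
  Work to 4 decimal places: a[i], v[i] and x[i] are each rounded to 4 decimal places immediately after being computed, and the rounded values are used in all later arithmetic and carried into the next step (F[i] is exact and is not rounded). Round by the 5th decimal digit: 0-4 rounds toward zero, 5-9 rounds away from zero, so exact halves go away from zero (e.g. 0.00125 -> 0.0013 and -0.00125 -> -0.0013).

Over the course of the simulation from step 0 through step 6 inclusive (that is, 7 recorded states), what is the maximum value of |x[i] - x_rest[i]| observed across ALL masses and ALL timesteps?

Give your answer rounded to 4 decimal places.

Step 0: x=[7.0000 13.0000 18.0000 24.0000] v=[0.0000 0.0000 0.0000 0.0000]
Step 1: x=[7.0000 12.7500 18.2500 24.0000] v=[0.0000 -1.0000 1.0000 0.0000]
Step 2: x=[6.9375 12.4375 18.5625 24.0625] v=[-0.2500 -1.2500 1.2500 0.2500]
Step 3: x=[6.7500 12.2813 18.7188 24.2500] v=[-0.7500 -0.6250 0.6250 0.7500]
Step 4: x=[6.4453 12.3516 18.6485 24.5547] v=[-1.2187 0.2812 -0.2813 1.2188]
Step 5: x=[6.1172 12.5196 18.4805 24.8829] v=[-1.3124 0.6718 -0.6720 1.3126]
Step 6: x=[5.8897 12.5772 18.4229 25.1105] v=[-0.9100 0.2303 -0.2305 0.9102]
Max displacement = 1.1105

Answer: 1.1105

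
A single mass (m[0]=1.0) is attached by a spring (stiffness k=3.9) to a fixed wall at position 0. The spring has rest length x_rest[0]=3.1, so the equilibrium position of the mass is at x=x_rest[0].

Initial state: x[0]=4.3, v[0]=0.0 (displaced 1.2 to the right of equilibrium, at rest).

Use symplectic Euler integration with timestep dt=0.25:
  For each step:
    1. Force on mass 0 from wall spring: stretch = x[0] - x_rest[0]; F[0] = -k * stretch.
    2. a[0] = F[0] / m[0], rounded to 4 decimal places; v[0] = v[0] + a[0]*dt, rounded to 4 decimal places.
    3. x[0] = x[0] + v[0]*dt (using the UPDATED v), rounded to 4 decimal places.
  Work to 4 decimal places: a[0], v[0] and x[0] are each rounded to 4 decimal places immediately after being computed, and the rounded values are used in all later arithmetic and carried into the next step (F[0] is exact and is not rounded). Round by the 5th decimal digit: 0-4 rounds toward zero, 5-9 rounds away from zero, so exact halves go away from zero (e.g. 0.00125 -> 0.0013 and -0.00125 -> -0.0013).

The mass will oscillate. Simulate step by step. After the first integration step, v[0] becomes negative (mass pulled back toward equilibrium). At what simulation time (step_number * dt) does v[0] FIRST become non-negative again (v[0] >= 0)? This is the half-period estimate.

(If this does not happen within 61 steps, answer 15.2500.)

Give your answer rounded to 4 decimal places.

Answer: 1.7500

Derivation:
Step 0: x=[4.3000] v=[0.0000]
Step 1: x=[4.0075] v=[-1.1700]
Step 2: x=[3.4938] v=[-2.0548]
Step 3: x=[2.8841] v=[-2.4388]
Step 4: x=[2.3270] v=[-2.2283]
Step 5: x=[1.9584] v=[-1.4746]
Step 6: x=[1.8680] v=[-0.3616]
Step 7: x=[2.0779] v=[0.8396]
First v>=0 after going negative at step 7, time=1.7500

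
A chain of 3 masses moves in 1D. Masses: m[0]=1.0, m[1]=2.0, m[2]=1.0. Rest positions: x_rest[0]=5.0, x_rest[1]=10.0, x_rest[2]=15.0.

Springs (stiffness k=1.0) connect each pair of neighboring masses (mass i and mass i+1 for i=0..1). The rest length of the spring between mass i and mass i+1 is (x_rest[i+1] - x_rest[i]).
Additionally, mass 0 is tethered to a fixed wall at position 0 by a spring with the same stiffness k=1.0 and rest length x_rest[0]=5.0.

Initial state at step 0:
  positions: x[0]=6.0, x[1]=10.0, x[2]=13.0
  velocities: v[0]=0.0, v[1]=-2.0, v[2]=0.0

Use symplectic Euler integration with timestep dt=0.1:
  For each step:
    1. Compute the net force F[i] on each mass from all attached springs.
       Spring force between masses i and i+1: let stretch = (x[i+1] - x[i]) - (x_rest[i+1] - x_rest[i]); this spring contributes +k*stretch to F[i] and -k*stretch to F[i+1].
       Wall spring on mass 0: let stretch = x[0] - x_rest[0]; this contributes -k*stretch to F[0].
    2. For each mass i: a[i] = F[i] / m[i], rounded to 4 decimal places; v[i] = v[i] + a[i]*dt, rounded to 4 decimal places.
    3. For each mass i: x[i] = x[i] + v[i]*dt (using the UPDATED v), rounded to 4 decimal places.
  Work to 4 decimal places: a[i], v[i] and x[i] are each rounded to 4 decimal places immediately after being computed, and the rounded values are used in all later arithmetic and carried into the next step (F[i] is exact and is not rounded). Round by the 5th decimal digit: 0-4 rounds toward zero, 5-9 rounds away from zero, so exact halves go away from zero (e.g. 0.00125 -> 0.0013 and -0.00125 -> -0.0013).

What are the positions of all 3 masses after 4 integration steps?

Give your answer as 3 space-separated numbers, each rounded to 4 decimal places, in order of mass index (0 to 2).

Step 0: x=[6.0000 10.0000 13.0000] v=[0.0000 -2.0000 0.0000]
Step 1: x=[5.9800 9.7950 13.0200] v=[-0.2000 -2.0500 0.2000]
Step 2: x=[5.9384 9.5871 13.0578] v=[-0.4165 -2.0795 0.3775]
Step 3: x=[5.8739 9.3783 13.1108] v=[-0.6455 -2.0884 0.5304]
Step 4: x=[5.7857 9.1706 13.1765] v=[-0.8825 -2.0770 0.6572]

Answer: 5.7857 9.1706 13.1765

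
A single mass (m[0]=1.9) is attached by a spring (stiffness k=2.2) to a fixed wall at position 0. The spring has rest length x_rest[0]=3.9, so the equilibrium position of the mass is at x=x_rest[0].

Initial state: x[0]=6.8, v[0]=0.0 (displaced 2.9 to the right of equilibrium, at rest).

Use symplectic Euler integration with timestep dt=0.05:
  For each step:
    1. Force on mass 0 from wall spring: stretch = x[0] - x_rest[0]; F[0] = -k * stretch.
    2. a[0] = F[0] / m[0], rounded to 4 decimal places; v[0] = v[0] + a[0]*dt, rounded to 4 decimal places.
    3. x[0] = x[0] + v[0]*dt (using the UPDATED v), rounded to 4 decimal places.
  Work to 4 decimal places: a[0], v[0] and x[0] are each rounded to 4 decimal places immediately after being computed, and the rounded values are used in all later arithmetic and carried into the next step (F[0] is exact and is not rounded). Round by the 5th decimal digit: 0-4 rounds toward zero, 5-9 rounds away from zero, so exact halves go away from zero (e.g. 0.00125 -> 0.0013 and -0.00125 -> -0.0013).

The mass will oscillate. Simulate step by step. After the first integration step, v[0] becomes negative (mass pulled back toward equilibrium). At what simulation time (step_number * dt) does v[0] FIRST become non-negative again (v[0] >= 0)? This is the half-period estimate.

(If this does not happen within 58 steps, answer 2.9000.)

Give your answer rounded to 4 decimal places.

Answer: 2.9000

Derivation:
Step 0: x=[6.8000] v=[0.0000]
Step 1: x=[6.7916] v=[-0.1679]
Step 2: x=[6.7748] v=[-0.3353]
Step 3: x=[6.7497] v=[-0.5017]
Step 4: x=[6.7164] v=[-0.6667]
Step 5: x=[6.6749] v=[-0.8298]
Step 6: x=[6.6254] v=[-0.9905]
Step 7: x=[6.5680] v=[-1.1483]
Step 8: x=[6.5029] v=[-1.3028]
Step 9: x=[6.4302] v=[-1.4535]
Step 10: x=[6.3502] v=[-1.6000]
Step 11: x=[6.2631] v=[-1.7419]
Step 12: x=[6.1692] v=[-1.8787]
Step 13: x=[6.0687] v=[-2.0101]
Step 14: x=[5.9619] v=[-2.1357]
Step 15: x=[5.8491] v=[-2.2551]
Step 16: x=[5.7307] v=[-2.3679]
Step 17: x=[5.6070] v=[-2.4739]
Step 18: x=[5.4784] v=[-2.5727]
Step 19: x=[5.3452] v=[-2.6641]
Step 20: x=[5.2078] v=[-2.7478]
Step 21: x=[5.0666] v=[-2.8235]
Step 22: x=[4.9221] v=[-2.8910]
Step 23: x=[4.7746] v=[-2.9502]
Step 24: x=[4.6246] v=[-3.0008]
Step 25: x=[4.4725] v=[-3.0428]
Step 26: x=[4.3187] v=[-3.0759]
Step 27: x=[4.1637] v=[-3.1001]
Step 28: x=[4.0079] v=[-3.1154]
Step 29: x=[3.8518] v=[-3.1216]
Step 30: x=[3.6959] v=[-3.1188]
Step 31: x=[3.5406] v=[-3.1070]
Step 32: x=[3.3863] v=[-3.0862]
Step 33: x=[3.2335] v=[-3.0565]
Step 34: x=[3.0826] v=[-3.0179]
Step 35: x=[2.9341] v=[-2.9706]
Step 36: x=[2.7884] v=[-2.9147]
Step 37: x=[2.6459] v=[-2.8503]
Step 38: x=[2.5070] v=[-2.7777]
Step 39: x=[2.3721] v=[-2.6971]
Step 40: x=[2.2417] v=[-2.6086]
Step 41: x=[2.1161] v=[-2.5126]
Step 42: x=[1.9956] v=[-2.4093]
Step 43: x=[1.8807] v=[-2.2990]
Step 44: x=[1.7716] v=[-2.1821]
Step 45: x=[1.6687] v=[-2.0589]
Step 46: x=[1.5722] v=[-1.9297]
Step 47: x=[1.4825] v=[-1.7949]
Step 48: x=[1.3998] v=[-1.6549]
Step 49: x=[1.3243] v=[-1.5102]
Step 50: x=[1.2562] v=[-1.3611]
Step 51: x=[1.1958] v=[-1.2080]
Step 52: x=[1.1432] v=[-1.0514]
Step 53: x=[1.0986] v=[-0.8918]
Step 54: x=[1.0621] v=[-0.7296]
Step 55: x=[1.0338] v=[-0.5653]
Step 56: x=[1.0138] v=[-0.3994]
Step 57: x=[1.0022] v=[-0.2323]
Step 58: x=[0.9990] v=[-0.0645]
v[0] did not become non-negative within 58 steps; using fallback time=2.9000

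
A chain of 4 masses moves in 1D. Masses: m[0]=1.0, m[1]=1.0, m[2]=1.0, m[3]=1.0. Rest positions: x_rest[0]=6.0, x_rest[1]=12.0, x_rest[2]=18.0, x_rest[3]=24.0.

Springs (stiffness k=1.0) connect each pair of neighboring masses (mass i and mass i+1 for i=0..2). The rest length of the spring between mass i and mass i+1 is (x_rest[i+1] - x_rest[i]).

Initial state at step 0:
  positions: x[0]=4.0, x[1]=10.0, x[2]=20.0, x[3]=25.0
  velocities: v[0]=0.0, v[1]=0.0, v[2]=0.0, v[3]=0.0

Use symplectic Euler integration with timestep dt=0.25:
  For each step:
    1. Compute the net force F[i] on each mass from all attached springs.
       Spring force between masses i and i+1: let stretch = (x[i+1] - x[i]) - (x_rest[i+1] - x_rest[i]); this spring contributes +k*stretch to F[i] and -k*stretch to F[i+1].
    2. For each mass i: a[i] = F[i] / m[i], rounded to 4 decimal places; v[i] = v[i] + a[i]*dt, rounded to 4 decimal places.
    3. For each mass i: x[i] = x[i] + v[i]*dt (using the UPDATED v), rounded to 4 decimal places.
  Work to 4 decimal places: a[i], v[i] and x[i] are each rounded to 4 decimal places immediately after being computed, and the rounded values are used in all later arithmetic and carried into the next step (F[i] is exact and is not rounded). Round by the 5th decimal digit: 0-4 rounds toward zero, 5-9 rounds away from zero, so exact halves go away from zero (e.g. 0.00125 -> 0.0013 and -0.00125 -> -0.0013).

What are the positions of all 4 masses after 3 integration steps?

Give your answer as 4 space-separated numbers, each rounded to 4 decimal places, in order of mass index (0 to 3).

Answer: 4.0740 11.2571 18.4060 25.2630

Derivation:
Step 0: x=[4.0000 10.0000 20.0000 25.0000] v=[0.0000 0.0000 0.0000 0.0000]
Step 1: x=[4.0000 10.2500 19.6875 25.0625] v=[0.0000 1.0000 -1.2500 0.2500]
Step 2: x=[4.0156 10.6992 19.1211 25.1641] v=[0.0625 1.7969 -2.2656 0.4063]
Step 3: x=[4.0740 11.2571 18.4060 25.2630] v=[0.2334 2.2315 -2.8603 0.3956]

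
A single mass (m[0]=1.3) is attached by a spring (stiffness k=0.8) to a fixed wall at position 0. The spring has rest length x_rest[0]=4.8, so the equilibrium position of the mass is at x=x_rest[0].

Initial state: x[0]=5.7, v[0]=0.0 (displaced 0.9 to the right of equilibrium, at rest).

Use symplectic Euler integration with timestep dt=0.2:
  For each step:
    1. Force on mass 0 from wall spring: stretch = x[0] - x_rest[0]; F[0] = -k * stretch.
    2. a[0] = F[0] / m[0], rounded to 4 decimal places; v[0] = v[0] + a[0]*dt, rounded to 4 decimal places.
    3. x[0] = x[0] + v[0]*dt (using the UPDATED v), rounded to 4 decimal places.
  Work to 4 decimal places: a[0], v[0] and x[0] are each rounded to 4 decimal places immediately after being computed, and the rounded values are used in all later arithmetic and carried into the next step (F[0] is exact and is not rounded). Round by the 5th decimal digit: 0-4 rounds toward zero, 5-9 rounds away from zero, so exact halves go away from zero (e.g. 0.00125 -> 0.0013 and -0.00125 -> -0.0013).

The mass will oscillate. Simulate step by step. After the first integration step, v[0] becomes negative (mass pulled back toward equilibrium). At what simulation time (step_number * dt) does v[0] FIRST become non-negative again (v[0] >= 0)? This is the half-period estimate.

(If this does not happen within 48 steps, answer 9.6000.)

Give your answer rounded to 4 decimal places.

Step 0: x=[5.7000] v=[0.0000]
Step 1: x=[5.6778] v=[-0.1108]
Step 2: x=[5.6340] v=[-0.2188]
Step 3: x=[5.5697] v=[-0.3214]
Step 4: x=[5.4865] v=[-0.4161]
Step 5: x=[5.3864] v=[-0.5006]
Step 6: x=[5.2718] v=[-0.5728]
Step 7: x=[5.1456] v=[-0.6309]
Step 8: x=[5.0109] v=[-0.6734]
Step 9: x=[4.8710] v=[-0.6994]
Step 10: x=[4.7294] v=[-0.7081]
Step 11: x=[4.5895] v=[-0.6994]
Step 12: x=[4.4548] v=[-0.6735]
Step 13: x=[4.3286] v=[-0.6310]
Step 14: x=[4.2140] v=[-0.5730]
Step 15: x=[4.1138] v=[-0.5009]
Step 16: x=[4.0305] v=[-0.4164]
Step 17: x=[3.9662] v=[-0.3217]
Step 18: x=[3.9224] v=[-0.2191]
Step 19: x=[3.9002] v=[-0.1111]
Step 20: x=[3.9001] v=[-0.0004]
Step 21: x=[3.9222] v=[0.1104]
First v>=0 after going negative at step 21, time=4.2000

Answer: 4.2000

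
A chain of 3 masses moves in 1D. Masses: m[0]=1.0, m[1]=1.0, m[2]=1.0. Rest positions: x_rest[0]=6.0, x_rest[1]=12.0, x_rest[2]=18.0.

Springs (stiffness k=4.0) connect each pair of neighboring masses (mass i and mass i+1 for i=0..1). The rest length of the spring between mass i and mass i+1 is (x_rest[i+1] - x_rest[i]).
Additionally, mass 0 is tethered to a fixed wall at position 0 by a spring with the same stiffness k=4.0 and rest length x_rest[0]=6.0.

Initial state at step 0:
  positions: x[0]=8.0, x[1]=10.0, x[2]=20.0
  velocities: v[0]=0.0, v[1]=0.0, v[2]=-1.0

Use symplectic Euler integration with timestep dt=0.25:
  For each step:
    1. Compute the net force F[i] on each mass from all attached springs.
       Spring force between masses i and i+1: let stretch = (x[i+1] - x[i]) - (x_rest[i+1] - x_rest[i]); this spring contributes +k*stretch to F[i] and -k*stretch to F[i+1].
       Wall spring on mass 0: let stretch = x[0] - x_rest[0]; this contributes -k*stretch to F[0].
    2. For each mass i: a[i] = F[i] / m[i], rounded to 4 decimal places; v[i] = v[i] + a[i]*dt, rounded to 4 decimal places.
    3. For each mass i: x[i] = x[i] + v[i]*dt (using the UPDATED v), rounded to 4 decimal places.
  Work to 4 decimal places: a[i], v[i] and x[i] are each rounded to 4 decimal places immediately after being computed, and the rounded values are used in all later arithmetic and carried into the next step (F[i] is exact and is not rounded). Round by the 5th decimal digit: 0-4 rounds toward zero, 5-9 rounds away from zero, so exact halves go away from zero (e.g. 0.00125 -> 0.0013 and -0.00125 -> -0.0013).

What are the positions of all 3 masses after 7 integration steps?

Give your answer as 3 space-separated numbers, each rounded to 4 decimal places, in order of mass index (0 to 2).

Step 0: x=[8.0000 10.0000 20.0000] v=[0.0000 0.0000 -1.0000]
Step 1: x=[6.5000 12.0000 18.7500] v=[-6.0000 8.0000 -5.0000]
Step 2: x=[4.7500 14.3125 17.3125] v=[-7.0000 9.2500 -5.7500]
Step 3: x=[4.2031 14.9844 16.6250] v=[-2.1875 2.6875 -2.7500]
Step 4: x=[5.3008 13.3711 17.0274] v=[4.3907 -6.4532 1.6094]
Step 5: x=[7.0909 10.6543 18.0157] v=[7.1602 -10.8672 3.9531]
Step 6: x=[7.9991 8.8870 18.6636] v=[3.6327 -7.0692 2.5917]
Step 7: x=[7.1295 9.3419 18.3674] v=[-3.4785 1.8195 -1.1849]

Answer: 7.1295 9.3419 18.3674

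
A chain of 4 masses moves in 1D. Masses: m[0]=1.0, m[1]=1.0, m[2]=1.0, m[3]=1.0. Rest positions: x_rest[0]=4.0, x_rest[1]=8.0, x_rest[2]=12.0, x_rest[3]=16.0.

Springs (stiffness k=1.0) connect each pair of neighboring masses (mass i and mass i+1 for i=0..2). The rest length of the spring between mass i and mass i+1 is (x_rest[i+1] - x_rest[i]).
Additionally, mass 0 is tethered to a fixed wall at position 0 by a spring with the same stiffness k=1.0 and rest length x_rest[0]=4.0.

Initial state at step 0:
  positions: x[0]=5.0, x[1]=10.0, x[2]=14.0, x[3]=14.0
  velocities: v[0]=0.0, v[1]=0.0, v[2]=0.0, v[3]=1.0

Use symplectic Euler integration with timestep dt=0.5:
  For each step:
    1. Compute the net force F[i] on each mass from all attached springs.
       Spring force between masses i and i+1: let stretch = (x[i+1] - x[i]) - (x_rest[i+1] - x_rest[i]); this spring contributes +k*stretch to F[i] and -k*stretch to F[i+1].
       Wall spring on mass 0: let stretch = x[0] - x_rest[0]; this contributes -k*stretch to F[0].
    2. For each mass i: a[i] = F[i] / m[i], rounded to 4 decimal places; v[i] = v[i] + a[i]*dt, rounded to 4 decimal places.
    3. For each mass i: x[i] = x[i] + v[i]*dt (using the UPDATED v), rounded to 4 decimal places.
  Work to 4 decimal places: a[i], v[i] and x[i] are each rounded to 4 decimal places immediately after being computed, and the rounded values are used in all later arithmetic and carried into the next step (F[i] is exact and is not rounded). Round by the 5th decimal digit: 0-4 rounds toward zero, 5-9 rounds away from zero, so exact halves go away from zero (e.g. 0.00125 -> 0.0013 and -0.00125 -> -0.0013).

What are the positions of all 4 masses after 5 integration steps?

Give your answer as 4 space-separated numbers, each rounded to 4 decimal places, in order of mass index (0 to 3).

Answer: 3.2676 6.4990 13.2139 19.1915

Derivation:
Step 0: x=[5.0000 10.0000 14.0000 14.0000] v=[0.0000 0.0000 0.0000 1.0000]
Step 1: x=[5.0000 9.7500 13.0000 15.5000] v=[0.0000 -0.5000 -2.0000 3.0000]
Step 2: x=[4.9375 9.1250 11.8125 17.3750] v=[-0.1250 -1.2500 -2.3750 3.7500]
Step 3: x=[4.6875 8.1250 11.3438 18.8594] v=[-0.5000 -2.0000 -0.9375 2.9688]
Step 4: x=[4.1250 7.0703 11.9493 19.4649] v=[-1.1250 -2.1094 1.2109 1.2110]
Step 5: x=[3.2676 6.4990 13.2139 19.1915] v=[-1.7149 -1.1426 2.5292 -0.5468]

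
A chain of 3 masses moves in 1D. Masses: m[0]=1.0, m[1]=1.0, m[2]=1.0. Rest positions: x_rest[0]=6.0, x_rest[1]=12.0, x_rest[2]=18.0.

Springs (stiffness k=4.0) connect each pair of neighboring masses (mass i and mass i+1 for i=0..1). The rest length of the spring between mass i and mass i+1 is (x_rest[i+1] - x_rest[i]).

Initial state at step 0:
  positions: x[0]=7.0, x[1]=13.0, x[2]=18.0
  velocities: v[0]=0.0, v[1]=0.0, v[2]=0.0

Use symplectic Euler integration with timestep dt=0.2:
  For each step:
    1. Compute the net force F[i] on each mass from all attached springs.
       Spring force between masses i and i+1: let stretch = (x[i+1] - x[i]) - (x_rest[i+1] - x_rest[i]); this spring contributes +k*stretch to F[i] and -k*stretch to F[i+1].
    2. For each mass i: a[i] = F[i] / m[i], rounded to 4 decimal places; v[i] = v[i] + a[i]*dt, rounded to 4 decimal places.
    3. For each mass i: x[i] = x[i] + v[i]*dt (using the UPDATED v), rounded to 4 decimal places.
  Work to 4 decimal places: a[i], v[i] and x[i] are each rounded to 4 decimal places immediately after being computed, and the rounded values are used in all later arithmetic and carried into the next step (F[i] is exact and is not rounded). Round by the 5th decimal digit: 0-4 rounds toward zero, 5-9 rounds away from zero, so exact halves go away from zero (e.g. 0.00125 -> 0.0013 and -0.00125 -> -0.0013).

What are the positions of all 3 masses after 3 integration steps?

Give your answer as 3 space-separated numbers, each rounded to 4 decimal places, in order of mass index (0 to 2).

Step 0: x=[7.0000 13.0000 18.0000] v=[0.0000 0.0000 0.0000]
Step 1: x=[7.0000 12.8400 18.1600] v=[0.0000 -0.8000 0.8000]
Step 2: x=[6.9744 12.5968 18.4288] v=[-0.1280 -1.2160 1.3440]
Step 3: x=[6.8884 12.3871 18.7245] v=[-0.4301 -1.0483 1.4784]

Answer: 6.8884 12.3871 18.7245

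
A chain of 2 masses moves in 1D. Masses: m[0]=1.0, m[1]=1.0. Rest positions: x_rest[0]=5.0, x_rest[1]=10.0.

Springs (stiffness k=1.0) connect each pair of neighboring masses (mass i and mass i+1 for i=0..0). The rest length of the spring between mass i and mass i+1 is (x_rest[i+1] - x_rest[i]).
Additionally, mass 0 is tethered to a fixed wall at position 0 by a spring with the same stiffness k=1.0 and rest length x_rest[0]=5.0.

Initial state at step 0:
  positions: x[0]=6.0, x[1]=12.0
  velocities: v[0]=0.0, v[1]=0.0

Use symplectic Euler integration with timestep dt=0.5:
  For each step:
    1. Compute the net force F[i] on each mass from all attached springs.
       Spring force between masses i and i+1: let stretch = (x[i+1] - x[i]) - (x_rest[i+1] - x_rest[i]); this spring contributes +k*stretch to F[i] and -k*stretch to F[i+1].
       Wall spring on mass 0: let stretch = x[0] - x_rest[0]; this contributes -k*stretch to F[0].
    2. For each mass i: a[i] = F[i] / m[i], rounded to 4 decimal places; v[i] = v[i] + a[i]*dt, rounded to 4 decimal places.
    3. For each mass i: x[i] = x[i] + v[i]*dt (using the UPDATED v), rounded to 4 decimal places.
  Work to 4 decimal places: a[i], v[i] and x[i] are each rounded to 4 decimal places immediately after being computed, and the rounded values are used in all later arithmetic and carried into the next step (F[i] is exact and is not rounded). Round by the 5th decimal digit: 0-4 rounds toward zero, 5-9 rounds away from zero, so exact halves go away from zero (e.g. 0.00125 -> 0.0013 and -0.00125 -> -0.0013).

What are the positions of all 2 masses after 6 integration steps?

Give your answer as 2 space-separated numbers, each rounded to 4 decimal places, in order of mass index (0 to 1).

Step 0: x=[6.0000 12.0000] v=[0.0000 0.0000]
Step 1: x=[6.0000 11.7500] v=[0.0000 -0.5000]
Step 2: x=[5.9375 11.3125] v=[-0.1250 -0.8750]
Step 3: x=[5.7344 10.7813] v=[-0.4063 -1.0625]
Step 4: x=[5.3594 10.2383] v=[-0.7501 -1.0860]
Step 5: x=[4.8642 9.7256] v=[-0.9904 -1.0255]
Step 6: x=[4.3683 9.2475] v=[-0.9918 -0.9562]

Answer: 4.3683 9.2475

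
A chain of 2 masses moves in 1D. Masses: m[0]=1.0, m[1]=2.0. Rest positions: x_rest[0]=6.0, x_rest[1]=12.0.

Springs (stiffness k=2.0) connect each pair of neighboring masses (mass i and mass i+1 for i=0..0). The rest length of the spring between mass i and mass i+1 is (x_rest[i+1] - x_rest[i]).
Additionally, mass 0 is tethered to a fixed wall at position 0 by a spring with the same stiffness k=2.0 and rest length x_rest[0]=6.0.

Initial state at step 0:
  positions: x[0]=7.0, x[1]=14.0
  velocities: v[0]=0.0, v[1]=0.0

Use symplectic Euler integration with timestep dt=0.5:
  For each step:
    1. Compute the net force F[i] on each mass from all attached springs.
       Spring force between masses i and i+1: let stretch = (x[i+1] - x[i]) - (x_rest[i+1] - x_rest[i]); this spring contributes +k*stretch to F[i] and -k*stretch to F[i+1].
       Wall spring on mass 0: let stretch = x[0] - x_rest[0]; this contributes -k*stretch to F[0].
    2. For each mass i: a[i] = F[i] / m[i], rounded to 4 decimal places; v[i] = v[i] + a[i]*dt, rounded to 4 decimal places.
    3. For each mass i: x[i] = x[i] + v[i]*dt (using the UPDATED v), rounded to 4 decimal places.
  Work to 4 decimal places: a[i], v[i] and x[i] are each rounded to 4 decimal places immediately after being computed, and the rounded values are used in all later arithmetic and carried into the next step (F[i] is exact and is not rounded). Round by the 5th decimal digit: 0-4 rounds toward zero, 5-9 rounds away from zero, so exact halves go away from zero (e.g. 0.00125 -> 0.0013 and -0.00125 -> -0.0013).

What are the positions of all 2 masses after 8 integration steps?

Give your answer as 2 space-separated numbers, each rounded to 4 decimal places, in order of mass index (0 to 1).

Answer: 5.0576 10.0652

Derivation:
Step 0: x=[7.0000 14.0000] v=[0.0000 0.0000]
Step 1: x=[7.0000 13.7500] v=[0.0000 -0.5000]
Step 2: x=[6.8750 13.3125] v=[-0.2500 -0.8750]
Step 3: x=[6.5313 12.7656] v=[-0.6875 -1.0938]
Step 4: x=[6.0391 12.1601] v=[-0.9845 -1.2110]
Step 5: x=[5.5878 11.5244] v=[-0.9026 -1.2715]
Step 6: x=[5.3109 10.9045] v=[-0.5538 -1.2398]
Step 7: x=[5.1754 10.3862] v=[-0.2711 -1.0366]
Step 8: x=[5.0576 10.0652] v=[-0.2357 -0.6420]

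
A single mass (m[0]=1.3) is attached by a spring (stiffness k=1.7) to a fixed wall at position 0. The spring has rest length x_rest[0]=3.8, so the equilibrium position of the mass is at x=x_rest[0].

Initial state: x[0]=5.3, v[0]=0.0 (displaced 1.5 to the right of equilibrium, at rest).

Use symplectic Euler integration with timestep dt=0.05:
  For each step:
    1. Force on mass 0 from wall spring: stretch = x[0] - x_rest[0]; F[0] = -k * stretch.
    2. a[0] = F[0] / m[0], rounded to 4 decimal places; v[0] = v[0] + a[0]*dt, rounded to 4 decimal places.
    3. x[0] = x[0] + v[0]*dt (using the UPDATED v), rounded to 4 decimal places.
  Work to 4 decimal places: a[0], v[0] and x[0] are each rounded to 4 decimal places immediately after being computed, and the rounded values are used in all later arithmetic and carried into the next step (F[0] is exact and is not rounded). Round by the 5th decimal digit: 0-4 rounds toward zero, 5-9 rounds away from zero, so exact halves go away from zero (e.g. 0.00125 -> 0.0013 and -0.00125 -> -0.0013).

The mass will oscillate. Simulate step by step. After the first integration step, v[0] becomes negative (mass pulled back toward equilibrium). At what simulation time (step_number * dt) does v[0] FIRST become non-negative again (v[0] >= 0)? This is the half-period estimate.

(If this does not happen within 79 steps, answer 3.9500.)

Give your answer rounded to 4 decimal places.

Step 0: x=[5.3000] v=[0.0000]
Step 1: x=[5.2951] v=[-0.0981]
Step 2: x=[5.2853] v=[-0.1959]
Step 3: x=[5.2707] v=[-0.2930]
Step 4: x=[5.2512] v=[-0.3892]
Step 5: x=[5.2270] v=[-0.4841]
Step 6: x=[5.1981] v=[-0.5774]
Step 7: x=[5.1647] v=[-0.6688]
Step 8: x=[5.1268] v=[-0.7580]
Step 9: x=[5.0846] v=[-0.8448]
Step 10: x=[5.0382] v=[-0.9288]
Step 11: x=[4.9877] v=[-1.0098]
Step 12: x=[4.9333] v=[-1.0875]
Step 13: x=[4.8752] v=[-1.1616]
Step 14: x=[4.8136] v=[-1.2319]
Step 15: x=[4.7487] v=[-1.2982]
Step 16: x=[4.6807] v=[-1.3602]
Step 17: x=[4.6098] v=[-1.4178]
Step 18: x=[4.5363] v=[-1.4708]
Step 19: x=[4.4604] v=[-1.5189]
Step 20: x=[4.3823] v=[-1.5621]
Step 21: x=[4.3023] v=[-1.6002]
Step 22: x=[4.2207] v=[-1.6330]
Step 23: x=[4.1377] v=[-1.6605]
Step 24: x=[4.0536] v=[-1.6826]
Step 25: x=[3.9686] v=[-1.6992]
Step 26: x=[3.8831] v=[-1.7102]
Step 27: x=[3.7973] v=[-1.7156]
Step 28: x=[3.7115] v=[-1.7154]
Step 29: x=[3.6260] v=[-1.7096]
Step 30: x=[3.5411] v=[-1.6982]
Step 31: x=[3.4570] v=[-1.6813]
Step 32: x=[3.3741] v=[-1.6589]
Step 33: x=[3.2925] v=[-1.6311]
Step 34: x=[3.2126] v=[-1.5979]
Step 35: x=[3.1346] v=[-1.5595]
Step 36: x=[3.0588] v=[-1.5160]
Step 37: x=[2.9854] v=[-1.4675]
Step 38: x=[2.9147] v=[-1.4142]
Step 39: x=[2.8469] v=[-1.3563]
Step 40: x=[2.7822] v=[-1.2940]
Step 41: x=[2.7208] v=[-1.2275]
Step 42: x=[2.6630] v=[-1.1569]
Step 43: x=[2.6089] v=[-1.0826]
Step 44: x=[2.5587] v=[-1.0047]
Step 45: x=[2.5125] v=[-0.9235]
Step 46: x=[2.4705] v=[-0.8393]
Step 47: x=[2.4329] v=[-0.7524]
Step 48: x=[2.3998] v=[-0.6630]
Step 49: x=[2.3712] v=[-0.5715]
Step 50: x=[2.3473] v=[-0.4781]
Step 51: x=[2.3281] v=[-0.3831]
Step 52: x=[2.3138] v=[-0.2869]
Step 53: x=[2.3043] v=[-0.1897]
Step 54: x=[2.2997] v=[-0.0919]
Step 55: x=[2.3000] v=[0.0062]
First v>=0 after going negative at step 55, time=2.7500

Answer: 2.7500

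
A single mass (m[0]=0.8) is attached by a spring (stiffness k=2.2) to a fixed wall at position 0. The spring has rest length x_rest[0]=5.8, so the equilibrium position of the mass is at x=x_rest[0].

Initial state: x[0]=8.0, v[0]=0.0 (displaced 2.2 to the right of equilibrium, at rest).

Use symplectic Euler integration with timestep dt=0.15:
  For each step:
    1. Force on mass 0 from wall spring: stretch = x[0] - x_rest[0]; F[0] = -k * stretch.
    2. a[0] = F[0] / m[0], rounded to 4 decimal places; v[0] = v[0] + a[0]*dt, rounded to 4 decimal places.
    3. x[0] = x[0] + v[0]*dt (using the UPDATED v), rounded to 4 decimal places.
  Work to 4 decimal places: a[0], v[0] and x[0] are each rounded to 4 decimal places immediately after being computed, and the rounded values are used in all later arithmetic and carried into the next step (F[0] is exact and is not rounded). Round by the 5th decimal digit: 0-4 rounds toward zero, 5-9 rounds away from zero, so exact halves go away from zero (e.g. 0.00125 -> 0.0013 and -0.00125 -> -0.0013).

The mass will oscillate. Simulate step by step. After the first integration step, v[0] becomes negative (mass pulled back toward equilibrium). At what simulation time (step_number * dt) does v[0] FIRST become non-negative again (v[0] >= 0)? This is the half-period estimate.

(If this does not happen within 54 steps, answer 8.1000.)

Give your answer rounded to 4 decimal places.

Answer: 1.9500

Derivation:
Step 0: x=[8.0000] v=[0.0000]
Step 1: x=[7.8639] v=[-0.9075]
Step 2: x=[7.6001] v=[-1.7589]
Step 3: x=[7.2249] v=[-2.5014]
Step 4: x=[6.7615] v=[-3.0892]
Step 5: x=[6.2386] v=[-3.4858]
Step 6: x=[5.6886] v=[-3.6667]
Step 7: x=[5.1455] v=[-3.6207]
Step 8: x=[4.6429] v=[-3.3507]
Step 9: x=[4.2119] v=[-2.8734]
Step 10: x=[3.8792] v=[-2.2183]
Step 11: x=[3.6653] v=[-1.4260]
Step 12: x=[3.5835] v=[-0.5454]
Step 13: x=[3.6388] v=[0.3689]
First v>=0 after going negative at step 13, time=1.9500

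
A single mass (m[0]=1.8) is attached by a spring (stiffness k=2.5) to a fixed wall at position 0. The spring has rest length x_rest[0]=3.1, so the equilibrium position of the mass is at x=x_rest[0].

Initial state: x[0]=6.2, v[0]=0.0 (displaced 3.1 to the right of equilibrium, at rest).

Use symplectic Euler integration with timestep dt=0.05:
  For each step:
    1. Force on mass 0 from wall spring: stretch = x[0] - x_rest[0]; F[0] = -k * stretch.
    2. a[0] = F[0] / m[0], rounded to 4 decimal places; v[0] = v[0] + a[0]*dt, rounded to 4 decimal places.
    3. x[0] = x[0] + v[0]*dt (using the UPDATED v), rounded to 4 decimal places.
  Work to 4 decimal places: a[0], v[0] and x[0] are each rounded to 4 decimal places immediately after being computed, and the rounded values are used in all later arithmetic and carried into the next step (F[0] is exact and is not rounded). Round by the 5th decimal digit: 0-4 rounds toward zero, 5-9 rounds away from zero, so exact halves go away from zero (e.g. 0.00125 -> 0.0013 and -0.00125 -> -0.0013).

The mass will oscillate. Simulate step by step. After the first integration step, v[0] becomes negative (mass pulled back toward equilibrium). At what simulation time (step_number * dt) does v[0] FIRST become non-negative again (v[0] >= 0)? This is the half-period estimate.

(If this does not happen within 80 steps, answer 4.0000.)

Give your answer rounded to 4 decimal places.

Step 0: x=[6.2000] v=[0.0000]
Step 1: x=[6.1892] v=[-0.2153]
Step 2: x=[6.1677] v=[-0.4298]
Step 3: x=[6.1356] v=[-0.6428]
Step 4: x=[6.0929] v=[-0.8536]
Step 5: x=[6.0398] v=[-1.0614]
Step 6: x=[5.9765] v=[-1.2656]
Step 7: x=[5.9032] v=[-1.4654]
Step 8: x=[5.8202] v=[-1.6601]
Step 9: x=[5.7278] v=[-1.8490]
Step 10: x=[5.6262] v=[-2.0315]
Step 11: x=[5.5159] v=[-2.2069]
Step 12: x=[5.3972] v=[-2.3747]
Step 13: x=[5.2705] v=[-2.5342]
Step 14: x=[5.1363] v=[-2.6849]
Step 15: x=[4.9950] v=[-2.8263]
Step 16: x=[4.8471] v=[-2.9579]
Step 17: x=[4.6931] v=[-3.0792]
Step 18: x=[4.5336] v=[-3.1898]
Step 19: x=[4.3691] v=[-3.2894]
Step 20: x=[4.2002] v=[-3.3775]
Step 21: x=[4.0275] v=[-3.4539]
Step 22: x=[3.8516] v=[-3.5183]
Step 23: x=[3.6731] v=[-3.5705]
Step 24: x=[3.4926] v=[-3.6103]
Step 25: x=[3.3107] v=[-3.6376]
Step 26: x=[3.1281] v=[-3.6522]
Step 27: x=[2.9454] v=[-3.6542]
Step 28: x=[2.7632] v=[-3.6435]
Step 29: x=[2.5822] v=[-3.6201]
Step 30: x=[2.4030] v=[-3.5841]
Step 31: x=[2.2262] v=[-3.5357]
Step 32: x=[2.0525] v=[-3.4750]
Step 33: x=[1.8824] v=[-3.4023]
Step 34: x=[1.7165] v=[-3.3177]
Step 35: x=[1.5554] v=[-3.2216]
Step 36: x=[1.3997] v=[-3.1143]
Step 37: x=[1.2499] v=[-2.9962]
Step 38: x=[1.1065] v=[-2.8677]
Step 39: x=[0.9700] v=[-2.7293]
Step 40: x=[0.8409] v=[-2.5814]
Step 41: x=[0.7197] v=[-2.4245]
Step 42: x=[0.6067] v=[-2.2592]
Step 43: x=[0.5024] v=[-2.0861]
Step 44: x=[0.4071] v=[-1.9057]
Step 45: x=[0.3212] v=[-1.7187]
Step 46: x=[0.2449] v=[-1.5257]
Step 47: x=[0.1785] v=[-1.3274]
Step 48: x=[0.1223] v=[-1.1245]
Step 49: x=[0.0764] v=[-0.9177]
Step 50: x=[0.0410] v=[-0.7077]
Step 51: x=[0.0162] v=[-0.4953]
Step 52: x=[0.0021] v=[-0.2811]
Step 53: x=[-0.0012] v=[-0.0660]
Step 54: x=[0.0063] v=[0.1494]
First v>=0 after going negative at step 54, time=2.7000

Answer: 2.7000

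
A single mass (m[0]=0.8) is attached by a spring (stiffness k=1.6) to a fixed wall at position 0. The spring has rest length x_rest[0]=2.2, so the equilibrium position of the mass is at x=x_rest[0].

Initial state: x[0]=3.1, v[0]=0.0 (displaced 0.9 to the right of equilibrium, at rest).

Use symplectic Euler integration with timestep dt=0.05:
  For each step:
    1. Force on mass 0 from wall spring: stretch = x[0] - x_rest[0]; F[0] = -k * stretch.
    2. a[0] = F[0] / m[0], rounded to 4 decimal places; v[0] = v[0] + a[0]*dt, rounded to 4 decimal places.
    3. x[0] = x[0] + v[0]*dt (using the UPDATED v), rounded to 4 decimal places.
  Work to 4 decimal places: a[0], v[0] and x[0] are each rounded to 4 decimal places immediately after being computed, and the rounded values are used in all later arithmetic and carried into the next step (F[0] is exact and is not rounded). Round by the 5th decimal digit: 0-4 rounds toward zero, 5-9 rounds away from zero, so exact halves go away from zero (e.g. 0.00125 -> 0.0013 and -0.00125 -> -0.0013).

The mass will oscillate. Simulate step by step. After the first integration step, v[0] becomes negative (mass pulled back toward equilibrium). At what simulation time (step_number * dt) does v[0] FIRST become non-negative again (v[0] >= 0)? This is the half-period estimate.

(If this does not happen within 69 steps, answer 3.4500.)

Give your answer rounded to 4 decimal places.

Step 0: x=[3.1000] v=[0.0000]
Step 1: x=[3.0955] v=[-0.0900]
Step 2: x=[3.0865] v=[-0.1796]
Step 3: x=[3.0731] v=[-0.2683]
Step 4: x=[3.0553] v=[-0.3556]
Step 5: x=[3.0332] v=[-0.4411]
Step 6: x=[3.0070] v=[-0.5244]
Step 7: x=[2.9767] v=[-0.6051]
Step 8: x=[2.9426] v=[-0.6828]
Step 9: x=[2.9047] v=[-0.7571]
Step 10: x=[2.8633] v=[-0.8276]
Step 11: x=[2.8186] v=[-0.8939]
Step 12: x=[2.7708] v=[-0.9558]
Step 13: x=[2.7202] v=[-1.0129]
Step 14: x=[2.6670] v=[-1.0649]
Step 15: x=[2.6114] v=[-1.1116]
Step 16: x=[2.5538] v=[-1.1527]
Step 17: x=[2.4944] v=[-1.1881]
Step 18: x=[2.4335] v=[-1.2175]
Step 19: x=[2.3715] v=[-1.2409]
Step 20: x=[2.3086] v=[-1.2581]
Step 21: x=[2.2452] v=[-1.2690]
Step 22: x=[2.1815] v=[-1.2735]
Step 23: x=[2.1179] v=[-1.2717]
Step 24: x=[2.0547] v=[-1.2635]
Step 25: x=[1.9923] v=[-1.2490]
Step 26: x=[1.9309] v=[-1.2282]
Step 27: x=[1.8708] v=[-1.2013]
Step 28: x=[1.8124] v=[-1.1684]
Step 29: x=[1.7559] v=[-1.1296]
Step 30: x=[1.7016] v=[-1.0852]
Step 31: x=[1.6498] v=[-1.0354]
Step 32: x=[1.6008] v=[-0.9804]
Step 33: x=[1.5548] v=[-0.9205]
Step 34: x=[1.5120] v=[-0.8560]
Step 35: x=[1.4726] v=[-0.7872]
Step 36: x=[1.4369] v=[-0.7145]
Step 37: x=[1.4050] v=[-0.6382]
Step 38: x=[1.3771] v=[-0.5587]
Step 39: x=[1.3533] v=[-0.4764]
Step 40: x=[1.3337] v=[-0.3917]
Step 41: x=[1.3184] v=[-0.3051]
Step 42: x=[1.3076] v=[-0.2169]
Step 43: x=[1.3012] v=[-0.1277]
Step 44: x=[1.2993] v=[-0.0378]
Step 45: x=[1.3019] v=[0.0523]
First v>=0 after going negative at step 45, time=2.2500

Answer: 2.2500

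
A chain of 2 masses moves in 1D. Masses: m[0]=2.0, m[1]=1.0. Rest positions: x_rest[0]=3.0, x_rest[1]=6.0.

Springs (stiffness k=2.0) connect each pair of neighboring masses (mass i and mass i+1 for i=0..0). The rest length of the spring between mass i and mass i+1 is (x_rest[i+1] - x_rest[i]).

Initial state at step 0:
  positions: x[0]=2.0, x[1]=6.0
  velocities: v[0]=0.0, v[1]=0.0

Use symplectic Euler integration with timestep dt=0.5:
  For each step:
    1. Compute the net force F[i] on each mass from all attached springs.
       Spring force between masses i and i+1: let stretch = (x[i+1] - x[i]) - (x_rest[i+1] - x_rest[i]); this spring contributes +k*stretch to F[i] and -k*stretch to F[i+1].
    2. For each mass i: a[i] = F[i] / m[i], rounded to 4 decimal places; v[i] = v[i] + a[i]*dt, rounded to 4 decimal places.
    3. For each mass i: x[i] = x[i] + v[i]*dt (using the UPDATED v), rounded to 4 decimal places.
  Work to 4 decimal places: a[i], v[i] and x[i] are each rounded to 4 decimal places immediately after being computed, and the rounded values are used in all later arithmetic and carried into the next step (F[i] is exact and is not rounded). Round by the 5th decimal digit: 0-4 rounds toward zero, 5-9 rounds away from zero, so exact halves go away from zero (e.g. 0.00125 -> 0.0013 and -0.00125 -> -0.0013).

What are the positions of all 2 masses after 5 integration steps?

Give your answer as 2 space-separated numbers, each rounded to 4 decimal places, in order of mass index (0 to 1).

Step 0: x=[2.0000 6.0000] v=[0.0000 0.0000]
Step 1: x=[2.2500 5.5000] v=[0.5000 -1.0000]
Step 2: x=[2.5625 4.8750] v=[0.6250 -1.2500]
Step 3: x=[2.7032 4.5938] v=[0.2813 -0.5625]
Step 4: x=[2.5665 4.8673] v=[-0.2734 0.5469]
Step 5: x=[2.2550 5.4904] v=[-0.6230 1.2461]

Answer: 2.2550 5.4904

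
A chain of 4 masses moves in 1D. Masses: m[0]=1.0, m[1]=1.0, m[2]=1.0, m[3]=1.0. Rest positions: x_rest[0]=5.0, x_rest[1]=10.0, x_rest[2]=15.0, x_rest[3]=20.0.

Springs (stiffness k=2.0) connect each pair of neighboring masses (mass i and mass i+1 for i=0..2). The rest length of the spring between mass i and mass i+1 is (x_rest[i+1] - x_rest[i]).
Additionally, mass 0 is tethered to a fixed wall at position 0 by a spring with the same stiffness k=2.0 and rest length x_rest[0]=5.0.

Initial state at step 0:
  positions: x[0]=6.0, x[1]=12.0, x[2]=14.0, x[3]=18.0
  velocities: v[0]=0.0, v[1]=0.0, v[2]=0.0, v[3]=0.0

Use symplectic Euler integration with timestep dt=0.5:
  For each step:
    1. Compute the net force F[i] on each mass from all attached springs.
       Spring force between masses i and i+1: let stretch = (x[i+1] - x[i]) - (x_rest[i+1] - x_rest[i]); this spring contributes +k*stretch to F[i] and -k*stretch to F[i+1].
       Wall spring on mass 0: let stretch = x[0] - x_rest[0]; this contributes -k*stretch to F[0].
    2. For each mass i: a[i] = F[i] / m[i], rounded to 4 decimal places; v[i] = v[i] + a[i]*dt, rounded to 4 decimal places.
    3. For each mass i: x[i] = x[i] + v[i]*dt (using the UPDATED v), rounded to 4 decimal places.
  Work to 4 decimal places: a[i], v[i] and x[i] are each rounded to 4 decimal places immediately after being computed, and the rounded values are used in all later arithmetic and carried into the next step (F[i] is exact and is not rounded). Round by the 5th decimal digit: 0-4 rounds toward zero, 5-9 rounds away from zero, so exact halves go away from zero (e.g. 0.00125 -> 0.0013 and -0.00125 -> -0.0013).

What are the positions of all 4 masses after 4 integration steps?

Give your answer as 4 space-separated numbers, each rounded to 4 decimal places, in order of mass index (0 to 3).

Answer: 2.5625 8.9375 14.0625 21.8125

Derivation:
Step 0: x=[6.0000 12.0000 14.0000 18.0000] v=[0.0000 0.0000 0.0000 0.0000]
Step 1: x=[6.0000 10.0000 15.0000 18.5000] v=[0.0000 -4.0000 2.0000 1.0000]
Step 2: x=[5.0000 8.5000 15.2500 19.7500] v=[-2.0000 -3.0000 0.5000 2.5000]
Step 3: x=[3.2500 8.6250 14.3750 21.2500] v=[-3.5000 0.2500 -1.7500 3.0000]
Step 4: x=[2.5625 8.9375 14.0625 21.8125] v=[-1.3750 0.6250 -0.6250 1.1250]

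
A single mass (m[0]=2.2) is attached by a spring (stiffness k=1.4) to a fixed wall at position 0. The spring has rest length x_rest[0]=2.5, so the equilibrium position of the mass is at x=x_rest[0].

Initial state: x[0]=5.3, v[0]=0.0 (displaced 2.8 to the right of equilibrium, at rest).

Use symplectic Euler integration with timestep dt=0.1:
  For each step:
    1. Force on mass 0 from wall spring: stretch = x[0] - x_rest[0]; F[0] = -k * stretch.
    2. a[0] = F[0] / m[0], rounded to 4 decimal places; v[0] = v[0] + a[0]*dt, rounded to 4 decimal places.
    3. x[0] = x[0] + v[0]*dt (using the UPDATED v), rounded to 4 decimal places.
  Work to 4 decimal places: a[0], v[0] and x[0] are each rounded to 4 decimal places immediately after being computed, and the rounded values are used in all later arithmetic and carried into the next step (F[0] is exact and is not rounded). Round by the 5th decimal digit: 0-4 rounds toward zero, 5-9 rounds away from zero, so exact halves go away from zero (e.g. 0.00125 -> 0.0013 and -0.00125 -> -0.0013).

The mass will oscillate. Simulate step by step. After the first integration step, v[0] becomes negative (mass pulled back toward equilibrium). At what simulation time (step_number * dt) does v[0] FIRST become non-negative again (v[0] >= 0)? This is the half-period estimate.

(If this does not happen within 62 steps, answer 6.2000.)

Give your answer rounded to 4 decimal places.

Answer: 4.0000

Derivation:
Step 0: x=[5.3000] v=[0.0000]
Step 1: x=[5.2822] v=[-0.1782]
Step 2: x=[5.2467] v=[-0.3553]
Step 3: x=[5.1937] v=[-0.5301]
Step 4: x=[5.1236] v=[-0.7015]
Step 5: x=[5.0368] v=[-0.8685]
Step 6: x=[4.9338] v=[-1.0299]
Step 7: x=[4.8153] v=[-1.1848]
Step 8: x=[4.6821] v=[-1.3321]
Step 9: x=[4.5350] v=[-1.4710]
Step 10: x=[4.3750] v=[-1.6005]
Step 11: x=[4.2030] v=[-1.7198]
Step 12: x=[4.0202] v=[-1.8282]
Step 13: x=[3.8277] v=[-1.9249]
Step 14: x=[3.6268] v=[-2.0094]
Step 15: x=[3.4187] v=[-2.0811]
Step 16: x=[3.2047] v=[-2.1396]
Step 17: x=[2.9863] v=[-2.1844]
Step 18: x=[2.7648] v=[-2.2154]
Step 19: x=[2.5416] v=[-2.2323]
Step 20: x=[2.3181] v=[-2.2350]
Step 21: x=[2.0958] v=[-2.2234]
Step 22: x=[1.8760] v=[-2.1977]
Step 23: x=[1.6602] v=[-2.1580]
Step 24: x=[1.4497] v=[-2.1046]
Step 25: x=[1.2459] v=[-2.0378]
Step 26: x=[1.0501] v=[-1.9580]
Step 27: x=[0.8635] v=[-1.8657]
Step 28: x=[0.6873] v=[-1.7616]
Step 29: x=[0.5227] v=[-1.6463]
Step 30: x=[0.3707] v=[-1.5205]
Step 31: x=[0.2322] v=[-1.3850]
Step 32: x=[0.1081] v=[-1.2407]
Step 33: x=[-0.0008] v=[-1.0885]
Step 34: x=[-0.0937] v=[-0.9294]
Step 35: x=[-0.1701] v=[-0.7644]
Step 36: x=[-0.2296] v=[-0.5945]
Step 37: x=[-0.2717] v=[-0.4208]
Step 38: x=[-0.2961] v=[-0.2444]
Step 39: x=[-0.3028] v=[-0.0665]
Step 40: x=[-0.2916] v=[0.1119]
First v>=0 after going negative at step 40, time=4.0000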